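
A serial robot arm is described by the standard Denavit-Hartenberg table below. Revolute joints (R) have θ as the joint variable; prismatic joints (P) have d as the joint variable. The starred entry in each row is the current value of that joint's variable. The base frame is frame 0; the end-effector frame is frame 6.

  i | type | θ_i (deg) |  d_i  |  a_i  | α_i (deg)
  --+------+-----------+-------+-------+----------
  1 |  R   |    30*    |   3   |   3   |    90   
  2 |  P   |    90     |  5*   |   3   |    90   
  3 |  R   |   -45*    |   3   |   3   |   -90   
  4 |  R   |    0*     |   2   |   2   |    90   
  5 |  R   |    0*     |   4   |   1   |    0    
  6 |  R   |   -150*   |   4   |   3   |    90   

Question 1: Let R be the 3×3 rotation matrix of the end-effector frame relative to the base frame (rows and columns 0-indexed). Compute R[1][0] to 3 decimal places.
-0.224

End-effector x-axis (col 0 of R) = (0.1294,-0.2241,-0.9659)
R[1][0] = -0.2241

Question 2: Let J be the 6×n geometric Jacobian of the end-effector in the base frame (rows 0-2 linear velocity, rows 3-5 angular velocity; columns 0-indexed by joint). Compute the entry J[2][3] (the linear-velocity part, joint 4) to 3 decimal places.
5.657

axis z_3 = (0.3536,-0.6124,0.7071); lever o_n−o_3 = (6.9629,3.9399,0.6378)
cross product → J_v[:, 3] = (-3.1765,4.6980,5.6569)
J_ω[:, 3] = z_3
entry J[2][3] = 5.6569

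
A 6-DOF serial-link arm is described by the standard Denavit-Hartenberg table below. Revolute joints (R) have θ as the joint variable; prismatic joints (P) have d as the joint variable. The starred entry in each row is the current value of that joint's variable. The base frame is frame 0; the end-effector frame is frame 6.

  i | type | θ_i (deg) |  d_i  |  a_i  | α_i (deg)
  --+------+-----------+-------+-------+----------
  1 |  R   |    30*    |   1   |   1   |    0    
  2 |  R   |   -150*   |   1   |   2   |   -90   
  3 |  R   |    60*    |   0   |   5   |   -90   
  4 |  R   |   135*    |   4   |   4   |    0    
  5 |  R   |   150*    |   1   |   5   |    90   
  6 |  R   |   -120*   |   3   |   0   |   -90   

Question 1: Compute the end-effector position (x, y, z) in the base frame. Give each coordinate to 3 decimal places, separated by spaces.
4.295 0.883 -0.992

after link 1: o_1 = (0.8660, 0.5000, 1.0000)
after link 2: o_2 = (-0.1340, -1.2321, 2.0000)
after link 3: o_3 = (-1.3840, -3.3971, -2.3301)
after link 4: o_4 = (-1.3943, 2.2418, -1.8806)
after link 5: o_5 = (2.8978, 0.0167, -3.5014)
after link 6: o_6 = (4.2946, 0.8832, -0.9918)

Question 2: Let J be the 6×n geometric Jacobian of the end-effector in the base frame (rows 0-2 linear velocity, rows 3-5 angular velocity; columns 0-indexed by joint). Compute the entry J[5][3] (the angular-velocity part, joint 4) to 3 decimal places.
axis z_3 = (0.4330,0.7500,-0.5000); lever o_n−o_3 = (5.6786,4.2803,1.3383)
cross product → J_v[:, 3] = (3.1439,-3.4188,-2.4055)
J_ω[:, 3] = z_3
entry J[5][3] = -0.5000

-0.500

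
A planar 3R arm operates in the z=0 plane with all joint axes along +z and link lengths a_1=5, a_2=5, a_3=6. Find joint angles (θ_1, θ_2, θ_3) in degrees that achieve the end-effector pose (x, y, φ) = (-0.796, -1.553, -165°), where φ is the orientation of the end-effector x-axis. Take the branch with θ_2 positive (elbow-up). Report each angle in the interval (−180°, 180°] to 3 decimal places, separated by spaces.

-60.004 120.006 134.998

wrist centre = target − a_3·(cos φ, sin φ) = (4.9996, -0.0001)
cos θ_2 = (24.9955−5²−5²)/(2·5·5) = -0.5001; θ_2 = 120.0059° (elbow-up)
β = atan2(-0.0001,4.9996) = -0.0010°; ψ = atan2(4.3299,2.4996) = 60.0029°
θ_1 = β − ψ = -60.0039°
θ_3 = φ − θ_1 − θ_2 = 134.9980° (wrapped to (-180°,180°])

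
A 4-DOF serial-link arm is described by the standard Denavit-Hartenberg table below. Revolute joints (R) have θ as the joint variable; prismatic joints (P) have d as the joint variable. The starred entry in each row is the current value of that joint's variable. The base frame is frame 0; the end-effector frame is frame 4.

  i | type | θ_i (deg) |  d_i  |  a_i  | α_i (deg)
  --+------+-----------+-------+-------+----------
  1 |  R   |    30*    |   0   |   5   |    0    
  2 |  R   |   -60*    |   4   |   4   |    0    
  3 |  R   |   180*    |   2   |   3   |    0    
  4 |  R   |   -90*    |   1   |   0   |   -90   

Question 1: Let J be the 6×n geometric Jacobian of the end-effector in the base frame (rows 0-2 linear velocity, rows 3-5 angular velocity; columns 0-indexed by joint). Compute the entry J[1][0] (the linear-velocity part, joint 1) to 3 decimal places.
5.196

axis z_0 = ẑ; lever o_n−o_0 = (5.1962,2.0000,7.0000)
cross product → J_v[:, 0] = (-2.0000,5.1962,0.0000)
J_ω[:, 0] = z_0
entry J[1][0] = 5.1962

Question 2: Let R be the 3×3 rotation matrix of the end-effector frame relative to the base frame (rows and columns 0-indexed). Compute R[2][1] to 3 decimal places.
-1.000

End-effector y-axis (col 1 of R) = (-0.0000,0.0000,-1.0000)
R[2][1] = -1.0000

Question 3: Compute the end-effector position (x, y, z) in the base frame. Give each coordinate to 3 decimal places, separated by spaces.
5.196 2.000 7.000

after link 1: o_1 = (4.3301, 2.5000, 0.0000)
after link 2: o_2 = (7.7942, 0.5000, 4.0000)
after link 3: o_3 = (5.1962, 2.0000, 6.0000)
after link 4: o_4 = (5.1962, 2.0000, 7.0000)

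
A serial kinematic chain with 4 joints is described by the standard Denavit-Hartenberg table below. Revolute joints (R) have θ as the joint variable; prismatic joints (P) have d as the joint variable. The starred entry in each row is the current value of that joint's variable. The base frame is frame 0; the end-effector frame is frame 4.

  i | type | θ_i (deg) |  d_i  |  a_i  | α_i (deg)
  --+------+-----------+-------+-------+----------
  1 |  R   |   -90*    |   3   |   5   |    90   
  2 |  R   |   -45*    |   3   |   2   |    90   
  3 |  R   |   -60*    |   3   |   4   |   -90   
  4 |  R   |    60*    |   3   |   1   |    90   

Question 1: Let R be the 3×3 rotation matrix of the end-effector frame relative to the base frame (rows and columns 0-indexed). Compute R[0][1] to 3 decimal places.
-0.500

End-effector y-axis (col 1 of R) = (-0.5000,-0.6124,-0.6124)
R[0][1] = -0.5000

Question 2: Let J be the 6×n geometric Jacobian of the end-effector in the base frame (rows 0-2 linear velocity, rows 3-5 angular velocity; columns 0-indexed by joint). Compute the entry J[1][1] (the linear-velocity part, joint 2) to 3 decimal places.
-6.351

axis z_1 = (-1.0000,-0.0000,0.0000); lever o_n−o_1 = (-0.6029,-3.3334,-6.3513)
cross product → J_v[:, 1] = (0.0000,-6.3513,3.3334)
J_ω[:, 1] = z_1
entry J[1][1] = -6.3513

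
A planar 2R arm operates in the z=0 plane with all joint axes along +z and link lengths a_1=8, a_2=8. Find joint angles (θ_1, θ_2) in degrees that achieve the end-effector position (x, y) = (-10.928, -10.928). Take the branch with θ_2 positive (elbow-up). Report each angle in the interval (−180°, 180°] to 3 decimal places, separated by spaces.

-150.004 30.008

cos θ_2 = (238.8424−8²−8²)/(2·8·8) = 0.8660; θ_2 = 30.0080° (elbow-up)
β = atan2(-10.9280,-10.9280) = -135.0000°; ψ = atan2(4.0010,14.9276) = 15.0040°
θ_1 = β − ψ = -150.0040°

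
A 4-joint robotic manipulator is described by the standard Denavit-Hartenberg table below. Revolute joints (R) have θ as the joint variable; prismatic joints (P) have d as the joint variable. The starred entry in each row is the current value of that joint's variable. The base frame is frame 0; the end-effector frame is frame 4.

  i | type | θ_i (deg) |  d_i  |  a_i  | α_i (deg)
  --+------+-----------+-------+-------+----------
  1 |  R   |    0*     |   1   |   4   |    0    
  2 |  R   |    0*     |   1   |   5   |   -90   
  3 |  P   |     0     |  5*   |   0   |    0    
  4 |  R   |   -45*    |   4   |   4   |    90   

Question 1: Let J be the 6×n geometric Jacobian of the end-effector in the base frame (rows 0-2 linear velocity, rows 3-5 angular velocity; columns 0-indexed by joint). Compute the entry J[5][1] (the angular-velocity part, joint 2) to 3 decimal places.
axis z_1 = (0.0000,0.0000,1.0000); lever o_n−o_1 = (7.8284,9.0000,3.8284)
cross product → J_v[:, 1] = (-9.0000,7.8284,0.0000)
J_ω[:, 1] = z_1
entry J[5][1] = 1.0000

1.000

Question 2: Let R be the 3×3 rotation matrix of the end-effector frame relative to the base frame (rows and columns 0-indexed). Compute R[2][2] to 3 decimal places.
End-effector z-axis (col 2 of R) = (-0.7071,0.0000,0.7071)
R[2][2] = 0.7071

0.707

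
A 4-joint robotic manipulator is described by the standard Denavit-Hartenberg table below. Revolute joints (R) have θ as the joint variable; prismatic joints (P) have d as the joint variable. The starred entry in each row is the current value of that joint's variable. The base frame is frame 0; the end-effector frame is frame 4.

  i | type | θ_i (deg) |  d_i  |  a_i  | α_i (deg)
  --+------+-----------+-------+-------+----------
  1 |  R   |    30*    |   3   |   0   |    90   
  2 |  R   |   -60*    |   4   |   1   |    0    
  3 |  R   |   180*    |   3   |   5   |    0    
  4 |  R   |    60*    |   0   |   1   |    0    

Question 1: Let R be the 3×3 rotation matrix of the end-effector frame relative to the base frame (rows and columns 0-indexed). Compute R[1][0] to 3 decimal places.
-0.500

End-effector x-axis (col 0 of R) = (-0.8660,-0.5000,0.0000)
R[1][0] = -0.5000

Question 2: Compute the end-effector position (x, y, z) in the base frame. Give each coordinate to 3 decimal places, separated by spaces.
0.902 -7.562 6.464

after link 1: o_1 = (0.0000, 0.0000, 3.0000)
after link 2: o_2 = (2.4330, -3.2141, 2.1340)
after link 3: o_3 = (1.7679, -7.0622, 6.4641)
after link 4: o_4 = (0.9019, -7.5622, 6.4641)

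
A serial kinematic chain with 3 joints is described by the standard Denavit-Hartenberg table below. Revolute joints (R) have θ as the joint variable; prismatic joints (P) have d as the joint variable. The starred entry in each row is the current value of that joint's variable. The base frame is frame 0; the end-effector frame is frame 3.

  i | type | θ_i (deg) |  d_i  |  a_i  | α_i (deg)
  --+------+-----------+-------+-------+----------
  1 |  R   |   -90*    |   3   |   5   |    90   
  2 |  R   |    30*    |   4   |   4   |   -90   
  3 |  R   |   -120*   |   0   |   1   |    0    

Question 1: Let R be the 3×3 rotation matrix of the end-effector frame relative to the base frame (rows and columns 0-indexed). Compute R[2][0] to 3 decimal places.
End-effector x-axis (col 0 of R) = (-0.8660,0.4330,-0.2500)
R[2][0] = -0.2500

-0.250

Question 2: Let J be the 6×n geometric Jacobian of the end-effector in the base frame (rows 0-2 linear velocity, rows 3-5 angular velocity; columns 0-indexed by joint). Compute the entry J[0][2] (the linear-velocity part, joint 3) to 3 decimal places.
-0.500

axis z_2 = (-0.0000,0.5000,0.8660); lever o_n−o_2 = (-0.8660,0.4330,-0.2500)
cross product → J_v[:, 2] = (-0.5000,-0.7500,0.4330)
J_ω[:, 2] = z_2
entry J[0][2] = -0.5000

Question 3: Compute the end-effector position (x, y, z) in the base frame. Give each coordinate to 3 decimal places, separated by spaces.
after link 1: o_1 = (0.0000, -5.0000, 3.0000)
after link 2: o_2 = (-4.0000, -8.4641, 5.0000)
after link 3: o_3 = (-4.8660, -8.0311, 4.7500)

-4.866 -8.031 4.750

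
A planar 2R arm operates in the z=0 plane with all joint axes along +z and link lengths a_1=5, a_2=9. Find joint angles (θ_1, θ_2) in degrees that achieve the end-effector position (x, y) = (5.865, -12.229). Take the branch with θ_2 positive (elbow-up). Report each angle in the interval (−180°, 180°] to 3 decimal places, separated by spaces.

-83.752 29.994

cos θ_2 = (183.9467−5²−9²)/(2·5·9) = 0.8661; θ_2 = 29.9944° (elbow-up)
β = atan2(-12.2290,5.8650) = -64.3777°; ψ = atan2(4.4992,12.7947) = 19.3742°
θ_1 = β − ψ = -83.7519°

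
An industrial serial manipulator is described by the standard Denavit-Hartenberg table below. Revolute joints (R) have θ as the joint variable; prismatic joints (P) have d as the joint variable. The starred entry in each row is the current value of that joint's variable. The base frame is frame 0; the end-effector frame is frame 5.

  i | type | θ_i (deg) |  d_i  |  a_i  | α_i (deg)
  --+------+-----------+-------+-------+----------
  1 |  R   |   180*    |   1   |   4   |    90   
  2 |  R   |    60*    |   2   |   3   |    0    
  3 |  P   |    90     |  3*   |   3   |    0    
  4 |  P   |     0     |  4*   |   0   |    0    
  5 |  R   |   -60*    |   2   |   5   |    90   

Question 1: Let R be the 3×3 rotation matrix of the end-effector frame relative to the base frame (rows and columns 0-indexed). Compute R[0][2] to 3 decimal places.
-1.000

End-effector z-axis (col 2 of R) = (-1.0000,0.0000,0.0000)
R[0][2] = -1.0000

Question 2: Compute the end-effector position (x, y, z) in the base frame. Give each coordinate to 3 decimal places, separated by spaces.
-2.902 11.000 10.098

after link 1: o_1 = (-4.0000, 0.0000, 1.0000)
after link 2: o_2 = (-5.5000, 2.0000, 3.5981)
after link 3: o_3 = (-2.9019, 5.0000, 5.0981)
after link 4: o_4 = (-2.9019, 9.0000, 5.0981)
after link 5: o_5 = (-2.9019, 11.0000, 10.0981)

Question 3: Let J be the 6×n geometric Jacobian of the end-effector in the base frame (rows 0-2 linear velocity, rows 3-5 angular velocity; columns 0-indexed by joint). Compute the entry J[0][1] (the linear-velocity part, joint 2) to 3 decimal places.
axis z_1 = (0.0000,1.0000,0.0000); lever o_n−o_1 = (1.0981,11.0000,9.0981)
cross product → J_v[:, 1] = (9.0981,-0.0000,-1.0981)
J_ω[:, 1] = z_1
entry J[0][1] = 9.0981

9.098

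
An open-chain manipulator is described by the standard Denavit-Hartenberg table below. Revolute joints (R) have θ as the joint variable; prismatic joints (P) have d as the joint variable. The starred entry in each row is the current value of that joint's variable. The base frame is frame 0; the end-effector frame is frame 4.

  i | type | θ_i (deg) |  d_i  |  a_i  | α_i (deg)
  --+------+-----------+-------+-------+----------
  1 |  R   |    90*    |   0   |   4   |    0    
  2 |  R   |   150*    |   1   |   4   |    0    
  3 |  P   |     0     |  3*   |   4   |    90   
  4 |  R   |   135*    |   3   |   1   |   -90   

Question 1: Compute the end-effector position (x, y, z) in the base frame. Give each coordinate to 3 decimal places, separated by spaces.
after link 1: o_1 = (0.0000, 4.0000, 0.0000)
after link 2: o_2 = (-2.0000, 0.5359, 1.0000)
after link 3: o_3 = (-4.0000, -2.9282, 4.0000)
after link 4: o_4 = (-6.2445, -0.8158, 4.7071)

-6.245 -0.816 4.707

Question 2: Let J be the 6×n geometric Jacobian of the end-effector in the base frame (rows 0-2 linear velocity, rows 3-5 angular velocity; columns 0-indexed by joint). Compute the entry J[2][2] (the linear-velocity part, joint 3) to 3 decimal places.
prismatic axis z_2 = (0.0000,0.0000,1.0000)
J_v[:, 2] = z_2; J_ω[:, 2] = (0,0,0)
entry J[2][2] = 1.0000

1.000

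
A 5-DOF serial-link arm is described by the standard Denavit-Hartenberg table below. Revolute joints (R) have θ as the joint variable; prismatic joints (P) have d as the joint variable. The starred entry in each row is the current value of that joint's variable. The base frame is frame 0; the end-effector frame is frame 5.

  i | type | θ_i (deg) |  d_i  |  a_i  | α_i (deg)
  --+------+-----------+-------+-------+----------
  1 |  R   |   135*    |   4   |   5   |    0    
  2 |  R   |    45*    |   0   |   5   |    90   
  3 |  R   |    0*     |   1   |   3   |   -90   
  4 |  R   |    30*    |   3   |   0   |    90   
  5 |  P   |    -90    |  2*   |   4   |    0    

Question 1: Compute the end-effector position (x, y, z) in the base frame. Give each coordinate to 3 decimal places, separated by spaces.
after link 1: o_1 = (-3.5355, 3.5355, 4.0000)
after link 2: o_2 = (-8.5355, 3.5355, 4.0000)
after link 3: o_3 = (-11.5355, 4.5355, 4.0000)
after link 4: o_4 = (-11.5355, 4.5355, 7.0000)
after link 5: o_5 = (-12.5355, 6.2676, 3.0000)

-12.536 6.268 3.000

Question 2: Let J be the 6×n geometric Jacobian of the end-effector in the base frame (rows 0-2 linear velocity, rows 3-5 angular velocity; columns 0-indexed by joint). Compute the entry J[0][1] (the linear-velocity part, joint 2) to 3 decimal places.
axis z_1 = (0.0000,0.0000,1.0000); lever o_n−o_1 = (-9.0000,2.7321,-1.0000)
cross product → J_v[:, 1] = (-2.7321,-9.0000,0.0000)
J_ω[:, 1] = z_1
entry J[0][1] = -2.7321

-2.732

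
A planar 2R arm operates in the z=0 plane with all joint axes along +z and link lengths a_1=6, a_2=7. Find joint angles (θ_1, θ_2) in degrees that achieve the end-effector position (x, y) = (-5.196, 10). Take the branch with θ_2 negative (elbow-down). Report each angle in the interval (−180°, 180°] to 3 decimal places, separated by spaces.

150.000 -60.001

cos θ_2 = (126.9984−6²−7²)/(2·6·7) = 0.5000; θ_2 = -60.0012° (elbow-down)
β = atan2(10.0000,-5.1960) = 117.4564°; ψ = atan2(-6.0623,9.4999) = -32.5436°
θ_1 = β − ψ = 150.0000°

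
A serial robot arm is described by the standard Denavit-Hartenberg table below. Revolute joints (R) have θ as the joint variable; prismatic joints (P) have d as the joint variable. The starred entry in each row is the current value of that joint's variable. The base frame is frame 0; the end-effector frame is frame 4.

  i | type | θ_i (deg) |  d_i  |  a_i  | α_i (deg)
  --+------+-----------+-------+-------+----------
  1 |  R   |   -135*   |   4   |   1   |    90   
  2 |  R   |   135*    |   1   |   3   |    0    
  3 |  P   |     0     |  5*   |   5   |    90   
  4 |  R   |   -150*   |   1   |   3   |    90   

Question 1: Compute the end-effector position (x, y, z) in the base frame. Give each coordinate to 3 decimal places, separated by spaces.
-1.688 4.676 8.527

after link 1: o_1 = (-0.7071, -0.7071, 4.0000)
after link 2: o_2 = (0.0858, 1.5000, 6.1213)
after link 3: o_3 = (-0.9497, 7.5355, 9.6569)
after link 4: o_4 = (-1.6881, 4.6758, 8.5268)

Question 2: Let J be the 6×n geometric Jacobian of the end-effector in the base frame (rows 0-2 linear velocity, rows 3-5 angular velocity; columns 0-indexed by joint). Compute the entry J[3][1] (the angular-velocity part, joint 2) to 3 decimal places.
-0.707

axis z_1 = (-0.7071,0.7071,0.0000); lever o_n−o_1 = (-0.9810,5.3829,4.5268)
cross product → J_v[:, 1] = (3.2010,3.2010,-3.1126)
J_ω[:, 1] = z_1
entry J[3][1] = -0.7071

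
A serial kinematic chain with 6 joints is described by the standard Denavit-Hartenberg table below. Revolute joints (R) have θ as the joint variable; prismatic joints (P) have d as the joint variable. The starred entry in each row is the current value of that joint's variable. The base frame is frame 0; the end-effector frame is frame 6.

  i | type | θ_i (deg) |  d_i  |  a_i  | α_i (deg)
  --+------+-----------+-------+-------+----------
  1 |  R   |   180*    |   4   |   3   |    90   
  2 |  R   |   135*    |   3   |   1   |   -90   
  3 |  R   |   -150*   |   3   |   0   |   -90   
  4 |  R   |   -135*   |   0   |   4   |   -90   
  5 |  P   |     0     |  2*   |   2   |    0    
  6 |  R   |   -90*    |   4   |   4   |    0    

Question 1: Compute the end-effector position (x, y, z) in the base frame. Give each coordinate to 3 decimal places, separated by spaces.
7.243 6.464 -2.000

after link 1: o_1 = (-3.0000, 0.0000, 4.0000)
after link 2: o_2 = (-2.2929, 3.0000, 4.7071)
after link 3: o_3 = (-0.1716, 3.0000, 2.5858)
after link 4: o_4 = (3.5605, 1.5858, 2.3178)
after link 5: o_5 = (5.5605, 1.5858, 0.3178)
after link 6: o_6 = (7.2426, 6.4641, -2.0000)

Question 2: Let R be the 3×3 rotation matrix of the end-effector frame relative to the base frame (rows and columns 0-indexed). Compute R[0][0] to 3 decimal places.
0.354

End-effector x-axis (col 0 of R) = (0.3536,0.8660,0.3536)
R[0][0] = 0.3536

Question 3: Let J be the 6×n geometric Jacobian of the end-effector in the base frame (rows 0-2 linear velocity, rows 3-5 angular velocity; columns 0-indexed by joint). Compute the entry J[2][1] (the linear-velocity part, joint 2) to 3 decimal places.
-10.243

axis z_1 = (0.0000,1.0000,0.0000); lever o_n−o_1 = (10.2426,6.4641,-6.0000)
cross product → J_v[:, 1] = (-6.0000,0.0000,-10.2426)
J_ω[:, 1] = z_1
entry J[2][1] = -10.2426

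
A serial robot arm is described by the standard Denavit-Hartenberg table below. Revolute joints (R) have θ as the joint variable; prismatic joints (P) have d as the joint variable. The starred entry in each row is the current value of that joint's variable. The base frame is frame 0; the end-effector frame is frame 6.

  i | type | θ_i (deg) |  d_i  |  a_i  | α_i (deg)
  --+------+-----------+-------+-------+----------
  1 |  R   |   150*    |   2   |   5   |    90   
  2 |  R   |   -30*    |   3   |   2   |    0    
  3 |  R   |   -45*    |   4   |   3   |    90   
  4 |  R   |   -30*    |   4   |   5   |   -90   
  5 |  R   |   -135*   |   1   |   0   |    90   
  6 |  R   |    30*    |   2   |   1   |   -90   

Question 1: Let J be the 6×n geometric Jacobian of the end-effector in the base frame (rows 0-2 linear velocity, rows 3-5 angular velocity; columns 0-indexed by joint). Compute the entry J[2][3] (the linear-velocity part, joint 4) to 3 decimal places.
axis z_3 = (0.8365,-0.4830,-0.2588); lever o_n−o_3 = (1.8362,-1.2768,-4.0395)
cross product → J_v[:, 3] = (1.6205,2.9039,-0.1813)
J_ω[:, 3] = z_3
entry J[2][3] = -0.1813

-0.181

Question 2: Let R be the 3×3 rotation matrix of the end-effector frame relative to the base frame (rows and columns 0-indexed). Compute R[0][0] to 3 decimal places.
End-effector x-axis (col 0 of R) = (0.9447,0.3081,0.1123)
R[0][0] = 0.9447

0.945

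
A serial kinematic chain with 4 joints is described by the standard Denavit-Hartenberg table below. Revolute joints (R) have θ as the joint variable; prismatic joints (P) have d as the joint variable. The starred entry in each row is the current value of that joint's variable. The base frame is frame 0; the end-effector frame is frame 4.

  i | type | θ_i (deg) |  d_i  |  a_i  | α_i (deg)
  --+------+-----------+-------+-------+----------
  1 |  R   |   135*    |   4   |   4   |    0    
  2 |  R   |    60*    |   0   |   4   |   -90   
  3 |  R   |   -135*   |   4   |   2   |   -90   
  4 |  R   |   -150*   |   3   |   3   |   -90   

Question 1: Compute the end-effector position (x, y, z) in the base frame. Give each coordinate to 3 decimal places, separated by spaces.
after link 1: o_1 = (-2.8284, 2.8284, 4.0000)
after link 2: o_2 = (-6.6921, 1.7932, 4.0000)
after link 3: o_3 = (-4.2908, -1.7045, 5.4142)
after link 4: o_4 = (-7.7262, -4.1779, 5.6984)

-7.726 -4.178 5.698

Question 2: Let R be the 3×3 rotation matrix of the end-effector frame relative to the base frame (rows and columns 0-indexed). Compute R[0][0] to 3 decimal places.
End-effector x-axis (col 0 of R) = (-0.4621,-0.6415,-0.6124)
R[0][0] = -0.4621

-0.462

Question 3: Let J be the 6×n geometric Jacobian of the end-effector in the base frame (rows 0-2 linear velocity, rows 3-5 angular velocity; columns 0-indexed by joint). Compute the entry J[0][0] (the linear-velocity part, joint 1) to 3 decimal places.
axis z_0 = ẑ; lever o_n−o_0 = (-7.7262,-4.1779,5.6984)
cross product → J_v[:, 0] = (4.1779,-7.7262,0.0000)
J_ω[:, 0] = z_0
entry J[0][0] = 4.1779

4.178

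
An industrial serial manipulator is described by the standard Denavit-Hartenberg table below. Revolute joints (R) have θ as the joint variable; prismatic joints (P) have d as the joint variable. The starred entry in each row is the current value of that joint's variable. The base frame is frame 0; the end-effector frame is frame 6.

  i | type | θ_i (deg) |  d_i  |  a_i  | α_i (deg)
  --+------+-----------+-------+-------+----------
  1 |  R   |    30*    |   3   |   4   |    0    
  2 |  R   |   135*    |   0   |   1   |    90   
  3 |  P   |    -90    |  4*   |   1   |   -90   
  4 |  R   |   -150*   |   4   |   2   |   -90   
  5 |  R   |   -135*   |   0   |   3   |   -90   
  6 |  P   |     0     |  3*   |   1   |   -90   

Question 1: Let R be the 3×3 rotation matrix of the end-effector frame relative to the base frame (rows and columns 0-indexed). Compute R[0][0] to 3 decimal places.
End-effector x-axis (col 0 of R) = (-0.7745,-0.1585,-0.6124)
R[0][0] = -0.7745

-0.775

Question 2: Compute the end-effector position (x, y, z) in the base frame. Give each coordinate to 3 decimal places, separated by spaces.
after link 1: o_1 = (3.4641, 2.0000, 3.0000)
after link 2: o_2 = (2.4982, 2.2588, 3.0000)
after link 3: o_3 = (3.5335, 6.1225, 2.0000)
after link 4: o_4 = (-0.0714, 8.1237, 3.7321)
after link 5: o_5 = (-2.3950, 7.6482, 1.8949)
after link 6: o_6 = (-4.9440, 9.0633, 3.1197)

-4.944 9.063 3.120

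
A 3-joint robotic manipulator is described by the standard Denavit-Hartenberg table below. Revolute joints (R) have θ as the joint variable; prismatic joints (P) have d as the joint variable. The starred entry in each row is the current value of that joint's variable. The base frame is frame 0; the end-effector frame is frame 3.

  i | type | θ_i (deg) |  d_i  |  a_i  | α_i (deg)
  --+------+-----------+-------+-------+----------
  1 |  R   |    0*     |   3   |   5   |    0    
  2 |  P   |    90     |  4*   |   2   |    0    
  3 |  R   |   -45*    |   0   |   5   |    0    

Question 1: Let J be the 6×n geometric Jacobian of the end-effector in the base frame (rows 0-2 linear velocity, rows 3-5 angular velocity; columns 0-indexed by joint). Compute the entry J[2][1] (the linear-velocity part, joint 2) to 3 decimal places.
1.000

prismatic axis z_1 = (0.0000,0.0000,1.0000)
J_v[:, 1] = z_1; J_ω[:, 1] = (0,0,0)
entry J[2][1] = 1.0000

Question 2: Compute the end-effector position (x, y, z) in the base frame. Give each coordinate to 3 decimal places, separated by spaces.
after link 1: o_1 = (5.0000, 0.0000, 3.0000)
after link 2: o_2 = (5.0000, 2.0000, 7.0000)
after link 3: o_3 = (8.5355, 5.5355, 7.0000)

8.536 5.536 7.000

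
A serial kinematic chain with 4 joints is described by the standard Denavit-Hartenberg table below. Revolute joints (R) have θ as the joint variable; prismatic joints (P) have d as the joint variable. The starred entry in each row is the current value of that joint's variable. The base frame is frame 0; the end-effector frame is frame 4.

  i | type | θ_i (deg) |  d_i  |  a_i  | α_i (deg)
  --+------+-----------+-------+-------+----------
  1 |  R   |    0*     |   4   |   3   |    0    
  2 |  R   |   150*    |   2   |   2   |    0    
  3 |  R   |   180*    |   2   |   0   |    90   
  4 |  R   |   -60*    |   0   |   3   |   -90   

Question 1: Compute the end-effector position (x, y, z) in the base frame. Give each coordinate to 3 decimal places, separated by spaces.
2.567 0.250 5.402

after link 1: o_1 = (3.0000, 0.0000, 4.0000)
after link 2: o_2 = (1.2679, 1.0000, 6.0000)
after link 3: o_3 = (1.2679, 1.0000, 8.0000)
after link 4: o_4 = (2.5670, 0.2500, 5.4019)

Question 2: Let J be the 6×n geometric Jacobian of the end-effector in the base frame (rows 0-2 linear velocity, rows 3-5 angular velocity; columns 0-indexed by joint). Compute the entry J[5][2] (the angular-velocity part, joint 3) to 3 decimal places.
axis z_2 = (0.0000,0.0000,1.0000); lever o_n−o_2 = (1.2990,-0.7500,-0.5981)
cross product → J_v[:, 2] = (0.7500,1.2990,-0.0000)
J_ω[:, 2] = z_2
entry J[5][2] = 1.0000

1.000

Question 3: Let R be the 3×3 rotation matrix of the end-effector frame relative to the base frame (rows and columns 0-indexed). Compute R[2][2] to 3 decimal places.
End-effector z-axis (col 2 of R) = (0.7500,-0.4330,0.5000)
R[2][2] = 0.5000

0.500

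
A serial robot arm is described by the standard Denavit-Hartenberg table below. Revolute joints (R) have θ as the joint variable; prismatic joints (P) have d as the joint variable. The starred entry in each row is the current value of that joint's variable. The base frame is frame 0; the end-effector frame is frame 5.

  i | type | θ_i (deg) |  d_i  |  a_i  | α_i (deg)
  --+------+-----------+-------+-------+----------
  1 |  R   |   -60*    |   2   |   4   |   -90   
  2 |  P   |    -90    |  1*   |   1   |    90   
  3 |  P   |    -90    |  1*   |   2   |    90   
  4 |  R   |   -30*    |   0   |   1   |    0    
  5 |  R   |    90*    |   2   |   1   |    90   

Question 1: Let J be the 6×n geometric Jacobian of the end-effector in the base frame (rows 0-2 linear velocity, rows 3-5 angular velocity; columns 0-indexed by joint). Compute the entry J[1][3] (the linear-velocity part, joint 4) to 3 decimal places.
1.366

axis z_3 = (-0.0000,0.0000,-1.0000); lever o_n−o_3 = (-1.3660,-0.3660,-2.0000)
cross product → J_v[:, 3] = (-0.3660,1.3660,0.0000)
J_ω[:, 3] = z_3
entry J[1][3] = 1.3660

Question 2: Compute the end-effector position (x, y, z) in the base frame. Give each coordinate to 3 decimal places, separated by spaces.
after link 1: o_1 = (2.0000, -3.4641, 2.0000)
after link 2: o_2 = (2.8660, -2.9641, 3.0000)
after link 3: o_3 = (0.6340, -3.0981, 3.0000)
after link 4: o_4 = (0.1340, -3.9641, 3.0000)
after link 5: o_5 = (-0.7321, -3.4641, 1.0000)

-0.732 -3.464 1.000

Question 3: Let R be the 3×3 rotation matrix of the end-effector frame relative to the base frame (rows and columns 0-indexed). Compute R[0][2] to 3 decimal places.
End-effector z-axis (col 2 of R) = (-0.5000,-0.8660,-0.0000)
R[0][2] = -0.5000

-0.500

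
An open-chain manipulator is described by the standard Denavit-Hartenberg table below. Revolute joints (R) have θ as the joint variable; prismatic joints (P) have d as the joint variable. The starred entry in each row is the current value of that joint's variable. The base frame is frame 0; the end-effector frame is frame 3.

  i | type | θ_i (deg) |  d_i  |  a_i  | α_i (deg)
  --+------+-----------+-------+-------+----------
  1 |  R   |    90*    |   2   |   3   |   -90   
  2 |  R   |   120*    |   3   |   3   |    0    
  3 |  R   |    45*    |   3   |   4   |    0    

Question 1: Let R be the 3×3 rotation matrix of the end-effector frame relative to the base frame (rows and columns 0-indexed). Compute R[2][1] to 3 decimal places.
End-effector y-axis (col 1 of R) = (0.0000,-0.2588,0.9659)
R[2][1] = 0.9659

0.966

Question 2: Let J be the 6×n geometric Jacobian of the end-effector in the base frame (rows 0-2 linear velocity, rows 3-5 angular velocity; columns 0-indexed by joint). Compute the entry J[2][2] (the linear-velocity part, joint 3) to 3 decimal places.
3.864

axis z_2 = (-1.0000,0.0000,0.0000); lever o_n−o_2 = (-3.0000,-3.8637,-1.0353)
cross product → J_v[:, 2] = (0.0000,-1.0353,3.8637)
J_ω[:, 2] = z_2
entry J[2][2] = 3.8637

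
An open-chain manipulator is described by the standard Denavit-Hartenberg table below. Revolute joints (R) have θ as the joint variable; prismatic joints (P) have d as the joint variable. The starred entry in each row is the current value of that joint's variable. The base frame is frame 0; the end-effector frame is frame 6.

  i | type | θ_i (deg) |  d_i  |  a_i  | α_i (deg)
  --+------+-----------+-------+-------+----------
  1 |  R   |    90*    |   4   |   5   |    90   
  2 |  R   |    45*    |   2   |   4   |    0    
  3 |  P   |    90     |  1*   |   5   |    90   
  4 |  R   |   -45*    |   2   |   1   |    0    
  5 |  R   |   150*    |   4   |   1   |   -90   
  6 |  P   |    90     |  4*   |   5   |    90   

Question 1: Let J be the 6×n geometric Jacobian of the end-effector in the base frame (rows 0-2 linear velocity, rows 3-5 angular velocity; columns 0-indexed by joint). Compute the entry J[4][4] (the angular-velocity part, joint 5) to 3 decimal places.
axis z_4 = (0.0000,0.7071,0.7071); lever o_n−o_4 = (-0.0694,2.2080,-3.6222)
cross product → J_v[:, 4] = (-4.1225,-0.0490,0.0490)
J_ω[:, 4] = z_4
entry J[4][4] = 0.7071

0.707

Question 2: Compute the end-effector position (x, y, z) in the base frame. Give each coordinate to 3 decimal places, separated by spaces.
2.224 7.415 8.656

after link 1: o_1 = (0.0000, 5.0000, 4.0000)
after link 2: o_2 = (2.0000, 7.8284, 6.8284)
after link 3: o_3 = (3.0000, 4.2929, 10.3640)
after link 4: o_4 = (2.2929, 5.2071, 12.2782)
after link 5: o_5 = (3.2588, 8.2185, 14.9236)
after link 6: o_6 = (2.2235, 7.4151, 8.6560)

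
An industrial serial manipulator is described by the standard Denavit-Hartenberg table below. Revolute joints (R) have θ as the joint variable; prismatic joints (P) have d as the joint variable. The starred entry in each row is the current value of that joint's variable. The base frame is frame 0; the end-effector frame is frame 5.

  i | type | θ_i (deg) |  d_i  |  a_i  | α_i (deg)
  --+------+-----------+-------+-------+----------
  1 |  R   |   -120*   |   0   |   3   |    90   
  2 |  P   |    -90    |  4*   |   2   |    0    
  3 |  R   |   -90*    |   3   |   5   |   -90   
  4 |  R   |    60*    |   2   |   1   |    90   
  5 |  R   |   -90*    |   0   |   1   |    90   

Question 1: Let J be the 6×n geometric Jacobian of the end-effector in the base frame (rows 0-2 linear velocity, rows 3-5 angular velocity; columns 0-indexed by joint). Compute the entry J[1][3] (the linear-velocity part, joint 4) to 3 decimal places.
-1.000

axis z_3 = (-0.0000,-0.0000,-1.0000); lever o_n−o_3 = (1.0000,0.0000,-1.0000)
cross product → J_v[:, 3] = (0.0000,-1.0000,0.0000)
J_ω[:, 3] = z_3
entry J[1][3] = -1.0000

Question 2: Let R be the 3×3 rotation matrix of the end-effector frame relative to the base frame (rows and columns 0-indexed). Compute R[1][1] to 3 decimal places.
1.000

End-effector y-axis (col 1 of R) = (-0.0000,1.0000,-0.0000)
R[1][1] = 1.0000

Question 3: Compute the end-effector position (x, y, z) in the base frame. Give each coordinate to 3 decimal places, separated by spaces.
-4.062 5.232 -3.000

after link 1: o_1 = (-1.5000, -2.5981, 0.0000)
after link 2: o_2 = (-4.9641, -0.5981, -2.0000)
after link 3: o_3 = (-5.0622, 5.2321, -2.0000)
after link 4: o_4 = (-4.0622, 5.2321, -4.0000)
after link 5: o_5 = (-4.0622, 5.2321, -3.0000)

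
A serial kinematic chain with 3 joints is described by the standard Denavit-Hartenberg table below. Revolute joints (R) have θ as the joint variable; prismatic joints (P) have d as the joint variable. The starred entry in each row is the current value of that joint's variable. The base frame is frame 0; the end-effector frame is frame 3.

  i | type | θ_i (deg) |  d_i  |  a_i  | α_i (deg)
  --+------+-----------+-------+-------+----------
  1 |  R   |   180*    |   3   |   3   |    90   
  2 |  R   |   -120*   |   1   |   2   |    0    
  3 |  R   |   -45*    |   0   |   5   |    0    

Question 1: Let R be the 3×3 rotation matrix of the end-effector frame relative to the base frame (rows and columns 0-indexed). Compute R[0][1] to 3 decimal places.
-0.259

End-effector y-axis (col 1 of R) = (-0.2588,0.0000,-0.9659)
R[0][1] = -0.2588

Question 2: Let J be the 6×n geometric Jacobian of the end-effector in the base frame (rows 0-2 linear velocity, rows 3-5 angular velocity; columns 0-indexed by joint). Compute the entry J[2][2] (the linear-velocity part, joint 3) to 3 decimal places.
-4.830

axis z_2 = (0.0000,1.0000,0.0000); lever o_n−o_2 = (4.8296,-0.0000,-1.2941)
cross product → J_v[:, 2] = (-1.2941,0.0000,-4.8296)
J_ω[:, 2] = z_2
entry J[2][2] = -4.8296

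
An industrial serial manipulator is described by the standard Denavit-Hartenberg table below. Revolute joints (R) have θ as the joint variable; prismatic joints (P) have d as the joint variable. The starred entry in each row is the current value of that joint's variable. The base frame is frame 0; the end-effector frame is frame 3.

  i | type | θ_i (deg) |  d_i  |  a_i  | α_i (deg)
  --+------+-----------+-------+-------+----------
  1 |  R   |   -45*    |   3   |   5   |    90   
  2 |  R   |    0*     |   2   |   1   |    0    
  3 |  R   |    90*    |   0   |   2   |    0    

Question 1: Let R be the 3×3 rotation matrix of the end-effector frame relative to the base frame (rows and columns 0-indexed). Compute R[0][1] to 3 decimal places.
End-effector y-axis (col 1 of R) = (-0.7071,0.7071,0.0000)
R[0][1] = -0.7071

-0.707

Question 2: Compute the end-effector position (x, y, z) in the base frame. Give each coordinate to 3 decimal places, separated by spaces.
2.828 -5.657 5.000

after link 1: o_1 = (3.5355, -3.5355, 3.0000)
after link 2: o_2 = (2.8284, -5.6569, 3.0000)
after link 3: o_3 = (2.8284, -5.6569, 5.0000)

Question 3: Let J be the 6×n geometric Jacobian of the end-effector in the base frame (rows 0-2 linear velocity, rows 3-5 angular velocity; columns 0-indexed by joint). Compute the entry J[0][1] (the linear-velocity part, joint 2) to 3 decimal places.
axis z_1 = (-0.7071,-0.7071,0.0000); lever o_n−o_1 = (-0.7071,-2.1213,2.0000)
cross product → J_v[:, 1] = (-1.4142,1.4142,1.0000)
J_ω[:, 1] = z_1
entry J[0][1] = -1.4142

-1.414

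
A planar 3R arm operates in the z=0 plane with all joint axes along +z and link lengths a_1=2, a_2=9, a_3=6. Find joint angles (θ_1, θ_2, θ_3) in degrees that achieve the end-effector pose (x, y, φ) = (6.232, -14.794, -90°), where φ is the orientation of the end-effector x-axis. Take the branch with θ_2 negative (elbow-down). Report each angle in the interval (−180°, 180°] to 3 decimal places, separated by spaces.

wrist centre = target − a_3·(cos φ, sin φ) = (6.2320, -8.7940)
cos θ_2 = (116.1723−2²−9²)/(2·2·9) = 0.8659; θ_2 = -30.0148° (elbow-down)
β = atan2(-8.7940,6.2320) = -54.6761°; ψ = atan2(-4.5020,9.7931) = -24.6889°
θ_1 = β − ψ = -29.9872°
θ_3 = φ − θ_1 − θ_2 = -29.9980° (wrapped to (-180°,180°])

-29.987 -30.015 -29.998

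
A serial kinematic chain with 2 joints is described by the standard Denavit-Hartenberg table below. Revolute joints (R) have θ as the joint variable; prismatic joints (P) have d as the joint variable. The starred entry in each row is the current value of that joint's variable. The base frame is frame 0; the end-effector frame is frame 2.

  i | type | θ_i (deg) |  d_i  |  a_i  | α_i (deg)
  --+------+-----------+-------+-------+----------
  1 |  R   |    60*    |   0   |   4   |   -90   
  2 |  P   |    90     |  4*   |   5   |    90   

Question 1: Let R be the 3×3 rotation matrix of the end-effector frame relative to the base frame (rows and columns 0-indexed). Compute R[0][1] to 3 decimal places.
-0.866

End-effector y-axis (col 1 of R) = (-0.8660,0.5000,0.0000)
R[0][1] = -0.8660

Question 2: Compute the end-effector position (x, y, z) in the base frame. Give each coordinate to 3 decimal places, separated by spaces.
-1.464 5.464 -5.000

after link 1: o_1 = (2.0000, 3.4641, 0.0000)
after link 2: o_2 = (-1.4641, 5.4641, -5.0000)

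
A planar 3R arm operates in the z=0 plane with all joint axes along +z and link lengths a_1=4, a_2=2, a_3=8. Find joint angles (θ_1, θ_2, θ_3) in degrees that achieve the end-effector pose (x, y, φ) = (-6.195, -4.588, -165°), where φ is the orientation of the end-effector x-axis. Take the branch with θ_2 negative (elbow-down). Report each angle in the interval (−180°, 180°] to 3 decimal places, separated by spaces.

wrist centre = target − a_3·(cos φ, sin φ) = (1.5324, -2.5174)
cos θ_2 = (8.6858−4²−2²)/(2·4·2) = -0.7071; θ_2 = -135.0024° (elbow-down)
β = atan2(-2.5174,1.5324) = -58.6705°; ψ = atan2(-1.4142,2.5857) = -28.6746°
θ_1 = β − ψ = -29.9959°
θ_3 = φ − θ_1 − θ_2 = -0.0016° (wrapped to (-180°,180°])

-29.996 -135.002 -0.002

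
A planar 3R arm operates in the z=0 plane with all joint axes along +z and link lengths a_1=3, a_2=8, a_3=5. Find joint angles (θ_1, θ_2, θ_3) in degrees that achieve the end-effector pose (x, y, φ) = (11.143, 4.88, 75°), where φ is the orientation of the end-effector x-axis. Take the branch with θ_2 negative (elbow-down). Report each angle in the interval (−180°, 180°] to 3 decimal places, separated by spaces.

wrist centre = target − a_3·(cos φ, sin φ) = (9.8489, 0.0504)
cos θ_2 = (97.0035−3²−8²)/(2·3·8) = 0.5001; θ_2 = -59.9952° (elbow-down)
β = atan2(0.0504,9.8489) = 0.2930°; ψ = atan2(-6.9279,7.0006) = -44.7009°
θ_1 = β − ψ = 44.9939°
θ_3 = φ − θ_1 − θ_2 = 90.0013° (wrapped to (-180°,180°])

44.994 -59.995 90.001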